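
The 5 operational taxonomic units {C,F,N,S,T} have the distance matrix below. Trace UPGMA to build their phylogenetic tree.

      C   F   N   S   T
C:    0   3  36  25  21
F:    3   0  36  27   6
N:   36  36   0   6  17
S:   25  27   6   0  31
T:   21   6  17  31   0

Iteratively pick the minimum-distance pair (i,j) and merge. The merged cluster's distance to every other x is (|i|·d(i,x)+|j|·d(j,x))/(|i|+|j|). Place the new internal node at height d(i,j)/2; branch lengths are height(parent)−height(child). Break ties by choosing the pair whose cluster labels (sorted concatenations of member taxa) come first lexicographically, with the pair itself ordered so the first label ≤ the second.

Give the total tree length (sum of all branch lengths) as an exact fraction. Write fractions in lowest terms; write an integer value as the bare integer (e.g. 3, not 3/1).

479/12

step 1: merge (C,F) at d=3; branch lengths C→3/2, F→3/2; new cluster CF
  updated: d(CF,N)=36, d(CF,S)=26, d(CF,T)=27/2
step 2: merge (N,S) at d=6; branch lengths N→3, S→3; new cluster NS
  updated: d(CF,NS)=31, d(NS,T)=24
step 3: merge (CF,T) at d=27/2; branch lengths CF→21/4, T→27/4; new cluster CFT
  updated: d(CFT,NS)=86/3
step 4: merge (CFT,NS) at d=86/3; branch lengths CFT→91/12, NS→34/3; new cluster CFNST
final tree: (((C:3/2,F:3/2):21/4,T:27/4):91/12,(N:3,S:3):34/3)
total length: 479/12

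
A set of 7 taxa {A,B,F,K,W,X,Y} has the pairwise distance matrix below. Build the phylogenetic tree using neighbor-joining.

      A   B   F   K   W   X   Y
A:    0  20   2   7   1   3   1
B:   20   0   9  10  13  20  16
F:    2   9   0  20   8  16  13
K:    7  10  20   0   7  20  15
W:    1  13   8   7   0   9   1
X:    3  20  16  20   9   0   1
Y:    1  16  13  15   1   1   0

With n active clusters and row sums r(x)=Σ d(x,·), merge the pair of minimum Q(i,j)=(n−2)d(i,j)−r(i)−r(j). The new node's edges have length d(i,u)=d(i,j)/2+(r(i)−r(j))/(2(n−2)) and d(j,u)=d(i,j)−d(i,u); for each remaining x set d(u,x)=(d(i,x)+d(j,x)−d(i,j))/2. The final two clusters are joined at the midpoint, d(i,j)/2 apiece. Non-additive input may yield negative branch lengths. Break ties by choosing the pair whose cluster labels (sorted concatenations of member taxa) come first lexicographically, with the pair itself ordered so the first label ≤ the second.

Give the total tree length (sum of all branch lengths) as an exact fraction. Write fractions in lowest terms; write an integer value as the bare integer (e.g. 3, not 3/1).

823/32

step 1: merge (B,K) at d=10, Q=-117; branch lengths B→59/10, K→41/10; new cluster BK
  updated: d(A,BK)=17/2, d(BK,F)=19/2, d(BK,W)=5, d(BK,X)=15, d(BK,Y)=21/2
step 2: merge (X,Y) at d=1, Q=-133/2; branch lengths X→43/16, Y→-27/16; new cluster XY
  updated: d(A,XY)=3/2, d(BK,XY)=49/4, d(F,XY)=14, d(W,XY)=9/2
step 3: merge (A,XY) at d=3/2, Q=-163/4; branch lengths A→-59/24, XY→95/24; new cluster AXY
  updated: d(AXY,BK)=77/8, d(AXY,F)=29/4, d(AXY,W)=2
step 4: merge (AXY,W) at d=2, Q=-239/8; branch lengths AXY→63/32, W→1/32; new cluster AWXY
  updated: d(AWXY,BK)=101/16, d(AWXY,F)=53/8
step 5: merge (AWXY,BK) at d=101/16, Q=-359/16; branch lengths AWXY→55/32, BK→147/32; new cluster ABKWXY
  updated: d(ABKWXY,F)=157/32
step 6: merge (ABKWXY,F) at d=157/32; branch lengths ABKWXY→157/64, F→157/64; new cluster ABFKWXY
final tree: ((((A:-59/24,(X:43/16,Y:-27/16):95/24):63/32,W:1/32):55/32,(B:59/10,K:41/10):147/32):157/64,F:157/64)
total length: 823/32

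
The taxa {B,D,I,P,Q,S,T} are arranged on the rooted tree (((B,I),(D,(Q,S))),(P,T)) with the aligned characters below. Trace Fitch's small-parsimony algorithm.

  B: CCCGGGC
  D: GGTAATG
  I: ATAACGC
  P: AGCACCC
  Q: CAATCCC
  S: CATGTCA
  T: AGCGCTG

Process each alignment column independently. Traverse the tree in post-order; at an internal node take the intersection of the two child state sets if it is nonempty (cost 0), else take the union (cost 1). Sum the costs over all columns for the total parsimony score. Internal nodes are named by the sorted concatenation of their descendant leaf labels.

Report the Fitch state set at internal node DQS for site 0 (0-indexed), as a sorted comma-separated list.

C,G

[col 0] BI: children B:{C}, I:{A} ∪→ {A,C}; cost 1
[col 0] QS: children Q:{C}, S:{C} ∩→ {C}; cost 0
[col 0] DQS: children D:{G}, QS:{C} ∪→ {C,G}; cost 1
[col 0] BDIQS: children BI:{A,C}, DQS:{C,G} ∩→ {C}; cost 0
[col 0] PT: children P:{A}, T:{A} ∩→ {A}; cost 0
[col 0] BDIPQST: children BDIQS:{C}, PT:{A} ∪→ {A,C}; cost 1
[col 1] BI: children B:{C}, I:{T} ∪→ {C,T}; cost 1
[col 1] QS: children Q:{A}, S:{A} ∩→ {A}; cost 0
[col 1] DQS: children D:{G}, QS:{A} ∪→ {A,G}; cost 1
[col 1] BDIQS: children BI:{C,T}, DQS:{A,G} ∪→ {A,C,G,T}; cost 1
[col 1] PT: children P:{G}, T:{G} ∩→ {G}; cost 0
[col 1] BDIPQST: children BDIQS:{A,C,G,T}, PT:{G} ∩→ {G}; cost 0
[col 2] BI: children B:{C}, I:{A} ∪→ {A,C}; cost 1
[col 2] QS: children Q:{A}, S:{T} ∪→ {A,T}; cost 1
[col 2] DQS: children D:{T}, QS:{A,T} ∩→ {T}; cost 0
[col 2] BDIQS: children BI:{A,C}, DQS:{T} ∪→ {A,C,T}; cost 1
[col 2] PT: children P:{C}, T:{C} ∩→ {C}; cost 0
[col 2] BDIPQST: children BDIQS:{A,C,T}, PT:{C} ∩→ {C}; cost 0
[col 3] BI: children B:{G}, I:{A} ∪→ {A,G}; cost 1
[col 3] QS: children Q:{T}, S:{G} ∪→ {G,T}; cost 1
[col 3] DQS: children D:{A}, QS:{G,T} ∪→ {A,G,T}; cost 1
[col 3] BDIQS: children BI:{A,G}, DQS:{A,G,T} ∩→ {A,G}; cost 0
[col 3] PT: children P:{A}, T:{G} ∪→ {A,G}; cost 1
[col 3] BDIPQST: children BDIQS:{A,G}, PT:{A,G} ∩→ {A,G}; cost 0
[col 4] BI: children B:{G}, I:{C} ∪→ {C,G}; cost 1
[col 4] QS: children Q:{C}, S:{T} ∪→ {C,T}; cost 1
[col 4] DQS: children D:{A}, QS:{C,T} ∪→ {A,C,T}; cost 1
[col 4] BDIQS: children BI:{C,G}, DQS:{A,C,T} ∩→ {C}; cost 0
[col 4] PT: children P:{C}, T:{C} ∩→ {C}; cost 0
[col 4] BDIPQST: children BDIQS:{C}, PT:{C} ∩→ {C}; cost 0
[col 5] BI: children B:{G}, I:{G} ∩→ {G}; cost 0
[col 5] QS: children Q:{C}, S:{C} ∩→ {C}; cost 0
[col 5] DQS: children D:{T}, QS:{C} ∪→ {C,T}; cost 1
[col 5] BDIQS: children BI:{G}, DQS:{C,T} ∪→ {C,G,T}; cost 1
[col 5] PT: children P:{C}, T:{T} ∪→ {C,T}; cost 1
[col 5] BDIPQST: children BDIQS:{C,G,T}, PT:{C,T} ∩→ {C,T}; cost 0
[col 6] BI: children B:{C}, I:{C} ∩→ {C}; cost 0
[col 6] QS: children Q:{C}, S:{A} ∪→ {A,C}; cost 1
[col 6] DQS: children D:{G}, QS:{A,C} ∪→ {A,C,G}; cost 1
[col 6] BDIQS: children BI:{C}, DQS:{A,C,G} ∩→ {C}; cost 0
[col 6] PT: children P:{C}, T:{G} ∪→ {C,G}; cost 1
[col 6] BDIPQST: children BDIQS:{C}, PT:{C,G} ∩→ {C}; cost 0
per-site changes: [3, 3, 3, 4, 3, 3, 3]; total = 22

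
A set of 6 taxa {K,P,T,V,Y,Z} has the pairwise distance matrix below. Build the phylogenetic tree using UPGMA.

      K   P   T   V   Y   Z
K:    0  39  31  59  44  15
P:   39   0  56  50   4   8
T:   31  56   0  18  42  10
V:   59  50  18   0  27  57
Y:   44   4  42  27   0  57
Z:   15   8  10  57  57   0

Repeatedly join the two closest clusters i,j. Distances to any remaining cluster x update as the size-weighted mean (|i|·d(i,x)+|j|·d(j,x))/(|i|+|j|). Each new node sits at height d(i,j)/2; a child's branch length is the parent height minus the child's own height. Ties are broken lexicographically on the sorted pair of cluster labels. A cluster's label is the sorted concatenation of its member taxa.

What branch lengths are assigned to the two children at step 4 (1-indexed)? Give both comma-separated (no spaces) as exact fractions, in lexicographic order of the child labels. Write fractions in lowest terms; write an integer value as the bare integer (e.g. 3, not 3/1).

1. join P+Y (d=4) ⇒ PY; edges |P|=2, |Y|=2
  updated: d(K,PY)=83/2, d(PY,T)=49, d(PY,V)=77/2, d(PY,Z)=65/2
2. join T+Z (d=10) ⇒ TZ; edges |T|=5, |Z|=5
  updated: d(K,TZ)=23, d(PY,TZ)=163/4, d(TZ,V)=75/2
3. join K+TZ (d=23) ⇒ KTZ; edges |K|=23/2, |TZ|=13/2
  updated: d(KTZ,PY)=41, d(KTZ,V)=134/3
4. join PY+V (d=77/2) ⇒ PVY; edges |PY|=69/4, |V|=77/4
  updated: d(KTZ,PVY)=380/9
5. join KTZ+PVY (d=380/9) ⇒ KPTVYZ; edges |KTZ|=173/18, |PVY|=67/36
final tree: ((K:23/2,(T:5,Z:5):13/2):173/18,((P:2,Y:2):69/4,V:77/4):67/36)
total length: 2879/36

69/4,77/4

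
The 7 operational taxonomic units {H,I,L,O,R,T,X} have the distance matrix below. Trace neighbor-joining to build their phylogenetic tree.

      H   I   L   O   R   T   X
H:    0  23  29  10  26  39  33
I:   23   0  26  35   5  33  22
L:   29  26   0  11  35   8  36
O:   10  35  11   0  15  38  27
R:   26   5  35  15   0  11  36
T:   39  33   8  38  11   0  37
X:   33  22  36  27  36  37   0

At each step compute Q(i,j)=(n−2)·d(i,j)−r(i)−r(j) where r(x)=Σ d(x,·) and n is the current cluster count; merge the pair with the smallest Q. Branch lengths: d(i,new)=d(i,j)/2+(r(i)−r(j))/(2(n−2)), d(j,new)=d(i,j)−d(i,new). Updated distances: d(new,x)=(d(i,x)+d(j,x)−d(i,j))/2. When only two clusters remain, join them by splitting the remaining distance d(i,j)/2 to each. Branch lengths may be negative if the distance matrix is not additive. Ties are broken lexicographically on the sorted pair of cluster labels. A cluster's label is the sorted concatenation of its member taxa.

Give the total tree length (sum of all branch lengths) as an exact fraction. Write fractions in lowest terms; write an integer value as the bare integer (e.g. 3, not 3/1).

139/2

step 1: merge (L,T) at d=8, Q=-271; branch lengths L→19/10, T→61/10; new cluster LT
  updated: d(H,LT)=30, d(I,LT)=51/2, d(LT,O)=41/2, d(LT,R)=19, d(LT,X)=65/2
step 2: merge (I,R) at d=5, Q=-383/2; branch lengths I→59/16, R→21/16; new cluster IR
  updated: d(H,IR)=22, d(IR,LT)=79/4, d(IR,O)=45/2, d(IR,X)=53/2
step 3: merge (H,O) at d=10, Q=-145; branch lengths H→15/2, O→5/2; new cluster HO
  updated: d(HO,IR)=69/4, d(HO,LT)=81/4, d(HO,X)=25
step 4: merge (HO,X) at d=25, Q=-193/2; branch lengths HO→57/8, X→143/8; new cluster HOX
  updated: d(HOX,IR)=75/8, d(HOX,LT)=111/8
step 5: merge (HOX,IR) at d=75/8, Q=-43; branch lengths HOX→7/4, IR→61/8; new cluster HIORX
  updated: d(HIORX,LT)=97/8
step 6: merge (HIORX,LT) at d=97/8; branch lengths HIORX→97/16, LT→97/16; new cluster HILORTX
final tree: ((((H:15/2,O:5/2):57/8,X:143/8):7/4,(I:59/16,R:21/16):61/8):97/16,(L:19/10,T:61/10):97/16)
total length: 139/2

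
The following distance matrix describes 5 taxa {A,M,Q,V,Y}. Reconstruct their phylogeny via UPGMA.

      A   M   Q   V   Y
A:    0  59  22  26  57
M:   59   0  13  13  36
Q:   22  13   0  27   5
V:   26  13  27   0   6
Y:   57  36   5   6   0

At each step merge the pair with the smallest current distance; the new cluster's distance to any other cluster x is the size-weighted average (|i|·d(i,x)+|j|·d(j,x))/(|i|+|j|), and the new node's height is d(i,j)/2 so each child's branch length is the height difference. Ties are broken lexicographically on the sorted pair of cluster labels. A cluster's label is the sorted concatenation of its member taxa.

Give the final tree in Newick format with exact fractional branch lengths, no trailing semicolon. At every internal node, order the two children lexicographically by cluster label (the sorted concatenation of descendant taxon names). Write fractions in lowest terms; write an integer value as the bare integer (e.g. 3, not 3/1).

(A:41/2,((M:13/2,V:13/2):15/4,(Q:5/2,Y:5/2):31/4):41/4)

iteration 1: select Q,Y (d=5); attach at lengths (5/2, 5/2); label the merged cluster QY
  updated: d(A,QY)=79/2, d(M,QY)=49/2, d(QY,V)=33/2
iteration 2: select M,V (d=13); attach at lengths (13/2, 13/2); label the merged cluster MV
  updated: d(A,MV)=85/2, d(MV,QY)=41/2
iteration 3: select MV,QY (d=41/2); attach at lengths (15/4, 31/4); label the merged cluster MQVY
  updated: d(A,MQVY)=41
iteration 4: select A,MQVY (d=41); attach at lengths (41/2, 41/4); label the merged cluster AMQVY
final tree: (A:41/2,((M:13/2,V:13/2):15/4,(Q:5/2,Y:5/2):31/4):41/4)
total length: 241/4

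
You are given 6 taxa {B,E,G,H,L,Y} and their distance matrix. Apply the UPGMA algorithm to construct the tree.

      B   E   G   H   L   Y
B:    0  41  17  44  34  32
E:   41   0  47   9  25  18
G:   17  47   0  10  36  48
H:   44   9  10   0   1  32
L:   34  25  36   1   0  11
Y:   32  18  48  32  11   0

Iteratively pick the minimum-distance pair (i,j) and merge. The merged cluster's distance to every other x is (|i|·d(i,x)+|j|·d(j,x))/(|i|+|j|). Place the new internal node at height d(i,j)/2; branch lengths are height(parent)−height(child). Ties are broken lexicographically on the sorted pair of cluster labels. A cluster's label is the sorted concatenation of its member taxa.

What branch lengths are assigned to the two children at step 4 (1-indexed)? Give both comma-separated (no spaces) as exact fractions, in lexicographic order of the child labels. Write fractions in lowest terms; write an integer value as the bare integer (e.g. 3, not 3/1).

5/3,61/6

iteration 1: select H,L (d=1); attach at lengths (1/2, 1/2); label the merged cluster HL
  updated: d(B,HL)=39, d(E,HL)=17, d(G,HL)=23, d(HL,Y)=43/2
iteration 2: select B,G (d=17); attach at lengths (17/2, 17/2); label the merged cluster BG
  updated: d(BG,E)=44, d(BG,HL)=31, d(BG,Y)=40
iteration 3: select E,HL (d=17); attach at lengths (17/2, 8); label the merged cluster EHL
  updated: d(BG,EHL)=106/3, d(EHL,Y)=61/3
iteration 4: select EHL,Y (d=61/3); attach at lengths (5/3, 61/6); label the merged cluster EHLY
  updated: d(BG,EHLY)=73/2
iteration 5: select BG,EHLY (d=73/2); attach at lengths (39/4, 97/12); label the merged cluster BEGHLY
final tree: ((B:17/2,G:17/2):39/4,((E:17/2,(H:1/2,L:1/2):8):5/3,Y:61/6):97/12)
total length: 385/6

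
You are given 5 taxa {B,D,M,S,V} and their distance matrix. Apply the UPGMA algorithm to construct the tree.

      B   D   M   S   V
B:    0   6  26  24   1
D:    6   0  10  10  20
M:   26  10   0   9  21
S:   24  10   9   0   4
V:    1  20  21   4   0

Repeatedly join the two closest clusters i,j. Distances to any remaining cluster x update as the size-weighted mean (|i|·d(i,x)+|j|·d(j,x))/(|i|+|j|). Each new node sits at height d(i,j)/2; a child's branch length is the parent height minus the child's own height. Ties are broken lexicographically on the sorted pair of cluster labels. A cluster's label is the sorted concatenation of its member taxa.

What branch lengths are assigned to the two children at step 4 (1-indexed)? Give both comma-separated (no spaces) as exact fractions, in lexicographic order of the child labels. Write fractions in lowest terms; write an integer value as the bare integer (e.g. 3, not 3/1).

step 1: merge (B,V) at d=1; branch lengths B→1/2, V→1/2; new cluster BV
  updated: d(BV,D)=13, d(BV,M)=47/2, d(BV,S)=14
step 2: merge (M,S) at d=9; branch lengths M→9/2, S→9/2; new cluster MS
  updated: d(BV,MS)=75/4, d(D,MS)=10
step 3: merge (D,MS) at d=10; branch lengths D→5, MS→1/2; new cluster DMS
  updated: d(BV,DMS)=101/6
step 4: merge (BV,DMS) at d=101/6; branch lengths BV→95/12, DMS→41/12; new cluster BDMSV
final tree: ((B:1/2,V:1/2):95/12,(D:5,(M:9/2,S:9/2):1/2):41/12)
total length: 161/6

95/12,41/12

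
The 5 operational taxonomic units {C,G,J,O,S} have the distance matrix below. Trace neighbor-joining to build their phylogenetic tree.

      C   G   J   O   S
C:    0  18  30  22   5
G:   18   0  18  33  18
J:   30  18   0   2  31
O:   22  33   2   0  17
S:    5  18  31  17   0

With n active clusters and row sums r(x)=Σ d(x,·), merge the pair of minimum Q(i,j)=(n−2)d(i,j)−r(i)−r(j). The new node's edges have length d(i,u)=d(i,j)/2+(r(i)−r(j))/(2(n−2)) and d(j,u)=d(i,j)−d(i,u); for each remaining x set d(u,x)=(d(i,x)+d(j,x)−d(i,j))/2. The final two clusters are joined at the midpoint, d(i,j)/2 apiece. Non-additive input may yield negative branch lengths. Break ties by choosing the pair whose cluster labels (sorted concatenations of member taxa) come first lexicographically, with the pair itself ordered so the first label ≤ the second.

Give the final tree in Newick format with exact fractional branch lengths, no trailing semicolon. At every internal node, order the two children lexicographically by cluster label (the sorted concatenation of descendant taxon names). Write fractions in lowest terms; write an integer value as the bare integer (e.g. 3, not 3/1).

step 1: merge (J,O) at d=2, Q=-149; branch lengths J→13/6, O→-1/6; new cluster JO
  updated: d(C,JO)=25, d(G,JO)=49/2, d(JO,S)=23
step 2: merge (C,S) at d=5, Q=-84; branch lengths C→3, S→2; new cluster CS
  updated: d(CS,G)=31/2, d(CS,JO)=43/2
step 3: merge (CS,G) at d=31/2, Q=-123/2; branch lengths CS→25/4, G→37/4; new cluster CGS
  updated: d(CGS,JO)=61/4
step 4: merge (CGS,JO) at d=61/4; branch lengths CGS→61/8, JO→61/8; new cluster CGJOS
final tree: (((C:3,S:2):25/4,G:37/4):61/8,(J:13/6,O:-1/6):61/8)
total length: 151/4

(((C:3,S:2):25/4,G:37/4):61/8,(J:13/6,O:-1/6):61/8)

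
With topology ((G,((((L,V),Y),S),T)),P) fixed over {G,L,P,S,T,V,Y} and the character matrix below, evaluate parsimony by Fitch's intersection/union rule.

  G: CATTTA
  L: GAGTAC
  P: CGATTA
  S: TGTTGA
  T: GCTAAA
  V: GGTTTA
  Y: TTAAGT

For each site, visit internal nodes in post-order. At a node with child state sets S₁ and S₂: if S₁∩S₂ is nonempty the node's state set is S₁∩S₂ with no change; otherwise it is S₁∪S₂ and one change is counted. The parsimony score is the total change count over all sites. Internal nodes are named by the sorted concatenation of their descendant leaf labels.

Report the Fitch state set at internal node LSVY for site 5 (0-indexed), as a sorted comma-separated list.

[col 0] LV: children L:{G}, V:{G} ∩→ {G}; cost 0
[col 0] LVY: children LV:{G}, Y:{T} ∪→ {G,T}; cost 1
[col 0] LSVY: children LVY:{G,T}, S:{T} ∩→ {T}; cost 0
[col 0] LSTVY: children LSVY:{T}, T:{G} ∪→ {G,T}; cost 1
[col 0] GLSTVY: children G:{C}, LSTVY:{G,T} ∪→ {C,G,T}; cost 1
[col 0] GLPSTVY: children GLSTVY:{C,G,T}, P:{C} ∩→ {C}; cost 0
[col 1] LV: children L:{A}, V:{G} ∪→ {A,G}; cost 1
[col 1] LVY: children LV:{A,G}, Y:{T} ∪→ {A,G,T}; cost 1
[col 1] LSVY: children LVY:{A,G,T}, S:{G} ∩→ {G}; cost 0
[col 1] LSTVY: children LSVY:{G}, T:{C} ∪→ {C,G}; cost 1
[col 1] GLSTVY: children G:{A}, LSTVY:{C,G} ∪→ {A,C,G}; cost 1
[col 1] GLPSTVY: children GLSTVY:{A,C,G}, P:{G} ∩→ {G}; cost 0
[col 2] LV: children L:{G}, V:{T} ∪→ {G,T}; cost 1
[col 2] LVY: children LV:{G,T}, Y:{A} ∪→ {A,G,T}; cost 1
[col 2] LSVY: children LVY:{A,G,T}, S:{T} ∩→ {T}; cost 0
[col 2] LSTVY: children LSVY:{T}, T:{T} ∩→ {T}; cost 0
[col 2] GLSTVY: children G:{T}, LSTVY:{T} ∩→ {T}; cost 0
[col 2] GLPSTVY: children GLSTVY:{T}, P:{A} ∪→ {A,T}; cost 1
[col 3] LV: children L:{T}, V:{T} ∩→ {T}; cost 0
[col 3] LVY: children LV:{T}, Y:{A} ∪→ {A,T}; cost 1
[col 3] LSVY: children LVY:{A,T}, S:{T} ∩→ {T}; cost 0
[col 3] LSTVY: children LSVY:{T}, T:{A} ∪→ {A,T}; cost 1
[col 3] GLSTVY: children G:{T}, LSTVY:{A,T} ∩→ {T}; cost 0
[col 3] GLPSTVY: children GLSTVY:{T}, P:{T} ∩→ {T}; cost 0
[col 4] LV: children L:{A}, V:{T} ∪→ {A,T}; cost 1
[col 4] LVY: children LV:{A,T}, Y:{G} ∪→ {A,G,T}; cost 1
[col 4] LSVY: children LVY:{A,G,T}, S:{G} ∩→ {G}; cost 0
[col 4] LSTVY: children LSVY:{G}, T:{A} ∪→ {A,G}; cost 1
[col 4] GLSTVY: children G:{T}, LSTVY:{A,G} ∪→ {A,G,T}; cost 1
[col 4] GLPSTVY: children GLSTVY:{A,G,T}, P:{T} ∩→ {T}; cost 0
[col 5] LV: children L:{C}, V:{A} ∪→ {A,C}; cost 1
[col 5] LVY: children LV:{A,C}, Y:{T} ∪→ {A,C,T}; cost 1
[col 5] LSVY: children LVY:{A,C,T}, S:{A} ∩→ {A}; cost 0
[col 5] LSTVY: children LSVY:{A}, T:{A} ∩→ {A}; cost 0
[col 5] GLSTVY: children G:{A}, LSTVY:{A} ∩→ {A}; cost 0
[col 5] GLPSTVY: children GLSTVY:{A}, P:{A} ∩→ {A}; cost 0
per-site changes: [3, 4, 3, 2, 4, 2]; total = 18

A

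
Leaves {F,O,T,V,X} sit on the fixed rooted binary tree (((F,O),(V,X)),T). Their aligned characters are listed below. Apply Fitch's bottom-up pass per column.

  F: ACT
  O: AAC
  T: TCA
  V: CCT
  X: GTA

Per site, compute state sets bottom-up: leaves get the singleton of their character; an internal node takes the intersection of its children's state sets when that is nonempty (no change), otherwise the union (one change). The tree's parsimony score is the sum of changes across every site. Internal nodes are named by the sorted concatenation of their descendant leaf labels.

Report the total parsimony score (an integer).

8

FO@0: {A} ∩ {A} = {A} (intersection, +0)
VX@0: {C} ∪ {G} = {C,G} (union, +1)
FOVX@0: {A} ∪ {C,G} = {A,C,G} (union, +1)
FOTVX@0: {A,C,G} ∪ {T} = {A,C,G,T} (union, +1)
FO@1: {C} ∪ {A} = {A,C} (union, +1)
VX@1: {C} ∪ {T} = {C,T} (union, +1)
FOVX@1: {A,C} ∩ {C,T} = {C} (intersection, +0)
FOTVX@1: {C} ∩ {C} = {C} (intersection, +0)
FO@2: {T} ∪ {C} = {C,T} (union, +1)
VX@2: {T} ∪ {A} = {A,T} (union, +1)
FOVX@2: {C,T} ∩ {A,T} = {T} (intersection, +0)
FOTVX@2: {T} ∪ {A} = {A,T} (union, +1)
per-site changes: [3, 2, 3]; total = 8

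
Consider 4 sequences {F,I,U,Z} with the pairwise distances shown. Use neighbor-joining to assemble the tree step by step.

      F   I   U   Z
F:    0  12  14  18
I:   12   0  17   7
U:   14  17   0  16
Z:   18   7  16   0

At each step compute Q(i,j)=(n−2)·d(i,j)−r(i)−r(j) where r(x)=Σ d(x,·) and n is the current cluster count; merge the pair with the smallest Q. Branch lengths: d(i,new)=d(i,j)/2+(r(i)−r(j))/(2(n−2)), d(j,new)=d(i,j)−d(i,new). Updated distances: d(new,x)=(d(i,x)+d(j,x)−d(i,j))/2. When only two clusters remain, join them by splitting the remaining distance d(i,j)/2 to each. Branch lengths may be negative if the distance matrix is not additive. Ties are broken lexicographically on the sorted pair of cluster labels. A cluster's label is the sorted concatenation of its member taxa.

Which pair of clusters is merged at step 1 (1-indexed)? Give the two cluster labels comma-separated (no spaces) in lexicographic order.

step 1: merge (F,U) at d=14, Q=-63; branch lengths F→25/4, U→31/4; new cluster FU
  updated: d(FU,I)=15/2, d(FU,Z)=10
step 2: merge (FU,I) at d=15/2, Q=-49/2; branch lengths FU→21/4, I→9/4; new cluster FIU
  updated: d(FIU,Z)=19/4
step 3: merge (FIU,Z) at d=19/4; branch lengths FIU→19/8, Z→19/8; new cluster FIUZ
final tree: (((F:25/4,U:31/4):21/4,I:9/4):19/8,Z:19/8)
total length: 105/4

F,U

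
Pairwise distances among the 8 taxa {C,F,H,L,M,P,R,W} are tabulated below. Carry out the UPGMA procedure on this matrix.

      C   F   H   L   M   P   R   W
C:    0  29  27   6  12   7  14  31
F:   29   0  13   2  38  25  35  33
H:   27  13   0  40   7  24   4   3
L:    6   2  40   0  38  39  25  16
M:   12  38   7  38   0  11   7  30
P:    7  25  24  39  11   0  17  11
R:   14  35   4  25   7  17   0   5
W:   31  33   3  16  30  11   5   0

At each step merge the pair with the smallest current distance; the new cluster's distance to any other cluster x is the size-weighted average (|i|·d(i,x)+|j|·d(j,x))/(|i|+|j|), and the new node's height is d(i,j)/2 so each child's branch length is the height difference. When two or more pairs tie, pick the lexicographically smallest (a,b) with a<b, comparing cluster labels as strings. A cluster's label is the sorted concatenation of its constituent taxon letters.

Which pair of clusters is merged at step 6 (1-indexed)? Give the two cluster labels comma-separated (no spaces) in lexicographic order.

CMP,HRW

iteration 1: select F,L (d=2); attach at lengths (1, 1); label the merged cluster FL
  updated: d(C,FL)=35/2, d(FL,H)=53/2, d(FL,M)=38, d(FL,P)=32, d(FL,R)=30, d(FL,W)=49/2
iteration 2: select H,W (d=3); attach at lengths (3/2, 3/2); label the merged cluster HW
  updated: d(C,HW)=29, d(FL,HW)=51/2, d(HW,M)=37/2, d(HW,P)=35/2, d(HW,R)=9/2
iteration 3: select HW,R (d=9/2); attach at lengths (3/4, 9/4); label the merged cluster HRW
  updated: d(C,HRW)=24, d(FL,HRW)=27, d(HRW,M)=44/3, d(HRW,P)=52/3
iteration 4: select C,P (d=7); attach at lengths (7/2, 7/2); label the merged cluster CP
  updated: d(CP,FL)=99/4, d(CP,HRW)=62/3, d(CP,M)=23/2
iteration 5: select CP,M (d=23/2); attach at lengths (9/4, 23/4); label the merged cluster CMP
  updated: d(CMP,FL)=175/6, d(CMP,HRW)=56/3
iteration 6: select CMP,HRW (d=56/3); attach at lengths (43/12, 85/12); label the merged cluster CHMPRW
  updated: d(CHMPRW,FL)=337/12
iteration 7: select CHMPRW,FL (d=337/12); attach at lengths (113/24, 313/24); label the merged cluster CFHLMPRW
final tree: ((((C:7/2,P:7/2):9/4,M:23/4):43/12,((H:3/2,W:3/2):3/4,R:9/4):85/12):113/24,(F:1,L:1):313/24)
total length: 617/12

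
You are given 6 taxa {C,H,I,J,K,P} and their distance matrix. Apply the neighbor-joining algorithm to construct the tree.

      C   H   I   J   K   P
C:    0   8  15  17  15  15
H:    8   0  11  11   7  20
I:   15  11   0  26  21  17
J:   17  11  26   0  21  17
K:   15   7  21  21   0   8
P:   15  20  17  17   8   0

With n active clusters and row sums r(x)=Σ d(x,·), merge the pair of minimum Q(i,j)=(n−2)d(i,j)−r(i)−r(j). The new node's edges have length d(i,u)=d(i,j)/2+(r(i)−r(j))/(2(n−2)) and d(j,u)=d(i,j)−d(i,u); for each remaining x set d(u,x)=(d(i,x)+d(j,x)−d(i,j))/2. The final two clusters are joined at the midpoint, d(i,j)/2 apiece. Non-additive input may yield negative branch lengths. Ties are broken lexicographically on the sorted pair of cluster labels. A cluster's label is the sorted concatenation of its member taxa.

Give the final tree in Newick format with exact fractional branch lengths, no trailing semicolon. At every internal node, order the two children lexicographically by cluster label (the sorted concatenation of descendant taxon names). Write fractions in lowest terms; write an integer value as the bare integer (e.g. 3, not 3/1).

(((C:5,I:10):5/8,(H:7/12,J:125/12):15/8):39/16,(K:27/8,P:37/8):39/16)

step 1: merge (K,P) at d=8, Q=-117; branch lengths K→27/8, P→37/8; new cluster KP
  updated: d(C,KP)=11, d(H,KP)=19/2, d(I,KP)=15, d(J,KP)=15
step 2: merge (H,J) at d=11, Q=-151/2; branch lengths H→7/12, J→125/12; new cluster HJ
  updated: d(C,HJ)=7, d(HJ,I)=13, d(HJ,KP)=27/4
step 3: merge (C,I) at d=15, Q=-46; branch lengths C→5, I→10; new cluster CI
  updated: d(CI,HJ)=5/2, d(CI,KP)=11/2
step 4: merge (CI,HJ) at d=5/2, Q=-59/4; branch lengths CI→5/8, HJ→15/8; new cluster CHIJ
  updated: d(CHIJ,KP)=39/8
step 5: merge (CHIJ,KP) at d=39/8; branch lengths CHIJ→39/16, KP→39/16; new cluster CHIJKP
final tree: (((C:5,I:10):5/8,(H:7/12,J:125/12):15/8):39/16,(K:27/8,P:37/8):39/16)
total length: 331/8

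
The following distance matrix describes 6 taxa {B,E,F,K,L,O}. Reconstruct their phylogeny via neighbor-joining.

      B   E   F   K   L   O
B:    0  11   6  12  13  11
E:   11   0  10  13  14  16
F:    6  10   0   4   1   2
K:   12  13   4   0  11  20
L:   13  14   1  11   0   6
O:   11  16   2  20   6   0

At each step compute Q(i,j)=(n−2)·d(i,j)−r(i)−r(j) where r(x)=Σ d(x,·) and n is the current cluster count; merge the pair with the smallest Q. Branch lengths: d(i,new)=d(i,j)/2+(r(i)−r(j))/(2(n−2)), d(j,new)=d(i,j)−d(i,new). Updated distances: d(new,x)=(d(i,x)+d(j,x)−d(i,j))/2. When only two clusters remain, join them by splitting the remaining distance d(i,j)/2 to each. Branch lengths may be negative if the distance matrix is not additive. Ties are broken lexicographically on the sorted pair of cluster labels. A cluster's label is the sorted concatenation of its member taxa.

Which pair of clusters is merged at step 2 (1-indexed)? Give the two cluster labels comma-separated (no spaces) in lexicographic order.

F,LO

iteration 1: select L,O (d=6, Q=-76); attach at lengths (7/4, 17/4); label the merged cluster LO
  updated: d(B,LO)=9, d(E,LO)=12, d(F,LO)=-3/2, d(K,LO)=25/2
iteration 2: select F,LO (d=-3/2, Q=-55); attach at lengths (-3, 3/2); label the merged cluster FLO
  updated: d(B,FLO)=33/4, d(E,FLO)=47/4, d(FLO,K)=9
iteration 3: select B,E (d=11, Q=-45); attach at lengths (35/8, 53/8); label the merged cluster BE
  updated: d(BE,FLO)=9/2, d(BE,K)=7
iteration 4: select BE,FLO (d=9/2, Q=-41/2); attach at lengths (5/4, 13/4); label the merged cluster BEFLO
  updated: d(BEFLO,K)=23/4
iteration 5: select BEFLO,K (d=23/4); attach at lengths (23/8, 23/8); label the merged cluster BEFKLO
final tree: (((B:35/8,E:53/8):5/4,(F:-3,(L:7/4,O:17/4):3/2):13/4):23/8,K:23/8)
total length: 103/4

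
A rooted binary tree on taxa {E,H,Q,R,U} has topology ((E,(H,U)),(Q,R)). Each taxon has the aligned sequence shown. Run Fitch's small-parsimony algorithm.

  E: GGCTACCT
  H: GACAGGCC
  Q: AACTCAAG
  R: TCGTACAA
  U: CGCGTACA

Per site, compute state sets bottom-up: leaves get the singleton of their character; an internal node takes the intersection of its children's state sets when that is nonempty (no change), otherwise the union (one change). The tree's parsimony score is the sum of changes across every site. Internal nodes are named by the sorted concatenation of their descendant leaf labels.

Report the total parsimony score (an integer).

HU@0: {G} ∪ {C} = {C,G} (union, +1)
EHU@0: {G} ∩ {C,G} = {G} (intersection, +0)
QR@0: {A} ∪ {T} = {A,T} (union, +1)
EHQRU@0: {G} ∪ {A,T} = {A,G,T} (union, +1)
HU@1: {A} ∪ {G} = {A,G} (union, +1)
EHU@1: {G} ∩ {A,G} = {G} (intersection, +0)
QR@1: {A} ∪ {C} = {A,C} (union, +1)
EHQRU@1: {G} ∪ {A,C} = {A,C,G} (union, +1)
HU@2: {C} ∩ {C} = {C} (intersection, +0)
EHU@2: {C} ∩ {C} = {C} (intersection, +0)
QR@2: {C} ∪ {G} = {C,G} (union, +1)
EHQRU@2: {C} ∩ {C,G} = {C} (intersection, +0)
HU@3: {A} ∪ {G} = {A,G} (union, +1)
EHU@3: {T} ∪ {A,G} = {A,G,T} (union, +1)
QR@3: {T} ∩ {T} = {T} (intersection, +0)
EHQRU@3: {A,G,T} ∩ {T} = {T} (intersection, +0)
HU@4: {G} ∪ {T} = {G,T} (union, +1)
EHU@4: {A} ∪ {G,T} = {A,G,T} (union, +1)
QR@4: {C} ∪ {A} = {A,C} (union, +1)
EHQRU@4: {A,G,T} ∩ {A,C} = {A} (intersection, +0)
HU@5: {G} ∪ {A} = {A,G} (union, +1)
EHU@5: {C} ∪ {A,G} = {A,C,G} (union, +1)
QR@5: {A} ∪ {C} = {A,C} (union, +1)
EHQRU@5: {A,C,G} ∩ {A,C} = {A,C} (intersection, +0)
HU@6: {C} ∩ {C} = {C} (intersection, +0)
EHU@6: {C} ∩ {C} = {C} (intersection, +0)
QR@6: {A} ∩ {A} = {A} (intersection, +0)
EHQRU@6: {C} ∪ {A} = {A,C} (union, +1)
HU@7: {C} ∪ {A} = {A,C} (union, +1)
EHU@7: {T} ∪ {A,C} = {A,C,T} (union, +1)
QR@7: {G} ∪ {A} = {A,G} (union, +1)
EHQRU@7: {A,C,T} ∩ {A,G} = {A} (intersection, +0)
per-site changes: [3, 3, 1, 2, 3, 3, 1, 3]; total = 19

19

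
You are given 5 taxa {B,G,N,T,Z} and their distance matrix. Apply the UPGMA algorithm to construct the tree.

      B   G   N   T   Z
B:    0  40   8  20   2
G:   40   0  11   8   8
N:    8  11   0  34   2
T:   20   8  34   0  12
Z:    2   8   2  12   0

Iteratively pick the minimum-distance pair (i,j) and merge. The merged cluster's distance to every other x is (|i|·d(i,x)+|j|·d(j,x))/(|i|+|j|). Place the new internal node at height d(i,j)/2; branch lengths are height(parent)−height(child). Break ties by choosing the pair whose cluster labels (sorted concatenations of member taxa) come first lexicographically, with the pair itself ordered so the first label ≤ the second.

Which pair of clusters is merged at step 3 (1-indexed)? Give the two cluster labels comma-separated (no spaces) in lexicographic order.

G,T

step 1: merge (B,Z) at d=2; branch lengths B→1, Z→1; new cluster BZ
  updated: d(BZ,G)=24, d(BZ,N)=5, d(BZ,T)=16
step 2: merge (BZ,N) at d=5; branch lengths BZ→3/2, N→5/2; new cluster BNZ
  updated: d(BNZ,G)=59/3, d(BNZ,T)=22
step 3: merge (G,T) at d=8; branch lengths G→4, T→4; new cluster GT
  updated: d(BNZ,GT)=125/6
step 4: merge (BNZ,GT) at d=125/6; branch lengths BNZ→95/12, GT→77/12; new cluster BGNTZ
final tree: (((B:1,Z:1):3/2,N:5/2):95/12,(G:4,T:4):77/12)
total length: 85/3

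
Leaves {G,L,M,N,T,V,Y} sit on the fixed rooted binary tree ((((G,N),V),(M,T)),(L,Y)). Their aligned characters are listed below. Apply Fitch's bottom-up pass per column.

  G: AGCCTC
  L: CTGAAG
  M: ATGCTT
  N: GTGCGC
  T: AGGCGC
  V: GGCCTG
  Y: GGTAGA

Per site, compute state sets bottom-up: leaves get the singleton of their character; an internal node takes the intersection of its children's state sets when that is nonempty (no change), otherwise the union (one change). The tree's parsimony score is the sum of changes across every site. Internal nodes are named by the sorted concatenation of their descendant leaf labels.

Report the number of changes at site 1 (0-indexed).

site 0, node GN: G={A} ∪ N={G} → {A,G} (+1)
site 0, node GNV: GN={A,G} ∩ V={G} → {G} (+0)
site 0, node MT: M={A} ∩ T={A} → {A} (+0)
site 0, node GMNTV: GNV={G} ∪ MT={A} → {A,G} (+1)
site 0, node LY: L={C} ∪ Y={G} → {C,G} (+1)
site 0, node GLMNTVY: GMNTV={A,G} ∩ LY={C,G} → {G} (+0)
site 1, node GN: G={G} ∪ N={T} → {G,T} (+1)
site 1, node GNV: GN={G,T} ∩ V={G} → {G} (+0)
site 1, node MT: M={T} ∪ T={G} → {G,T} (+1)
site 1, node GMNTV: GNV={G} ∩ MT={G,T} → {G} (+0)
site 1, node LY: L={T} ∪ Y={G} → {G,T} (+1)
site 1, node GLMNTVY: GMNTV={G} ∩ LY={G,T} → {G} (+0)
site 2, node GN: G={C} ∪ N={G} → {C,G} (+1)
site 2, node GNV: GN={C,G} ∩ V={C} → {C} (+0)
site 2, node MT: M={G} ∩ T={G} → {G} (+0)
site 2, node GMNTV: GNV={C} ∪ MT={G} → {C,G} (+1)
site 2, node LY: L={G} ∪ Y={T} → {G,T} (+1)
site 2, node GLMNTVY: GMNTV={C,G} ∩ LY={G,T} → {G} (+0)
site 3, node GN: G={C} ∩ N={C} → {C} (+0)
site 3, node GNV: GN={C} ∩ V={C} → {C} (+0)
site 3, node MT: M={C} ∩ T={C} → {C} (+0)
site 3, node GMNTV: GNV={C} ∩ MT={C} → {C} (+0)
site 3, node LY: L={A} ∩ Y={A} → {A} (+0)
site 3, node GLMNTVY: GMNTV={C} ∪ LY={A} → {A,C} (+1)
site 4, node GN: G={T} ∪ N={G} → {G,T} (+1)
site 4, node GNV: GN={G,T} ∩ V={T} → {T} (+0)
site 4, node MT: M={T} ∪ T={G} → {G,T} (+1)
site 4, node GMNTV: GNV={T} ∩ MT={G,T} → {T} (+0)
site 4, node LY: L={A} ∪ Y={G} → {A,G} (+1)
site 4, node GLMNTVY: GMNTV={T} ∪ LY={A,G} → {A,G,T} (+1)
site 5, node GN: G={C} ∩ N={C} → {C} (+0)
site 5, node GNV: GN={C} ∪ V={G} → {C,G} (+1)
site 5, node MT: M={T} ∪ T={C} → {C,T} (+1)
site 5, node GMNTV: GNV={C,G} ∩ MT={C,T} → {C} (+0)
site 5, node LY: L={G} ∪ Y={A} → {A,G} (+1)
site 5, node GLMNTVY: GMNTV={C} ∪ LY={A,G} → {A,C,G} (+1)
per-site changes: [3, 3, 3, 1, 4, 4]; total = 18

3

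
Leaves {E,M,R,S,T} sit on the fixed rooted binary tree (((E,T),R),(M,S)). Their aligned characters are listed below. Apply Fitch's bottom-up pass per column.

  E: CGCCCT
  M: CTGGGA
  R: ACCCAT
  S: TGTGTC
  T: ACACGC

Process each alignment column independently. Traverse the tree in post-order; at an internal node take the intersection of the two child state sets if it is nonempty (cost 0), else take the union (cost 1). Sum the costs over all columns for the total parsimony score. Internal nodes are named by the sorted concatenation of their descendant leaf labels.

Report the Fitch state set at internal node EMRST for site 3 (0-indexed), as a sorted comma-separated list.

C,G

ET@0: {C} ∪ {A} = {A,C} (union, +1)
ERT@0: {A,C} ∩ {A} = {A} (intersection, +0)
MS@0: {C} ∪ {T} = {C,T} (union, +1)
EMRST@0: {A} ∪ {C,T} = {A,C,T} (union, +1)
ET@1: {G} ∪ {C} = {C,G} (union, +1)
ERT@1: {C,G} ∩ {C} = {C} (intersection, +0)
MS@1: {T} ∪ {G} = {G,T} (union, +1)
EMRST@1: {C} ∪ {G,T} = {C,G,T} (union, +1)
ET@2: {C} ∪ {A} = {A,C} (union, +1)
ERT@2: {A,C} ∩ {C} = {C} (intersection, +0)
MS@2: {G} ∪ {T} = {G,T} (union, +1)
EMRST@2: {C} ∪ {G,T} = {C,G,T} (union, +1)
ET@3: {C} ∩ {C} = {C} (intersection, +0)
ERT@3: {C} ∩ {C} = {C} (intersection, +0)
MS@3: {G} ∩ {G} = {G} (intersection, +0)
EMRST@3: {C} ∪ {G} = {C,G} (union, +1)
ET@4: {C} ∪ {G} = {C,G} (union, +1)
ERT@4: {C,G} ∪ {A} = {A,C,G} (union, +1)
MS@4: {G} ∪ {T} = {G,T} (union, +1)
EMRST@4: {A,C,G} ∩ {G,T} = {G} (intersection, +0)
ET@5: {T} ∪ {C} = {C,T} (union, +1)
ERT@5: {C,T} ∩ {T} = {T} (intersection, +0)
MS@5: {A} ∪ {C} = {A,C} (union, +1)
EMRST@5: {T} ∪ {A,C} = {A,C,T} (union, +1)
per-site changes: [3, 3, 3, 1, 3, 3]; total = 16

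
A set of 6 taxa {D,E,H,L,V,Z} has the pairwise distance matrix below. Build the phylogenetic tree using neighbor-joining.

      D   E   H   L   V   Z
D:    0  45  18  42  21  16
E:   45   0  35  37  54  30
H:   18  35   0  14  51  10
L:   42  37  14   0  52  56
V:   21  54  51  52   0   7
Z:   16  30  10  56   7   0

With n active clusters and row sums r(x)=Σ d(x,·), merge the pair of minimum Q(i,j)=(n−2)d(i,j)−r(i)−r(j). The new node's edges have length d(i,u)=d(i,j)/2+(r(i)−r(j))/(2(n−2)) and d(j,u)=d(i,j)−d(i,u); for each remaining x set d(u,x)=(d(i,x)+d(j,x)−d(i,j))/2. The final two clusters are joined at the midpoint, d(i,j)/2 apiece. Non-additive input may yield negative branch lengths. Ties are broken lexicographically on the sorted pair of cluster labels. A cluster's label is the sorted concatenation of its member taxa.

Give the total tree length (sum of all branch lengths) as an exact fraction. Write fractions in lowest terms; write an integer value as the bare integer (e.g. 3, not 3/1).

1241/16

step 1: merge (V,Z) at d=7, Q=-276; branch lengths V→47/4, Z→-19/4; new cluster VZ
  updated: d(D,VZ)=15, d(E,VZ)=77/2, d(H,VZ)=27, d(L,VZ)=101/2
step 2: merge (D,VZ) at d=15, Q=-206; branch lengths D→17/3, VZ→28/3; new cluster DVZ
  updated: d(DVZ,E)=137/4, d(DVZ,H)=15, d(DVZ,L)=155/4
step 3: merge (DVZ,E) at d=137/4, Q=-503/4; branch lengths DVZ→201/16, E→347/16; new cluster DEVZ
  updated: d(DEVZ,H)=63/8, d(DEVZ,L)=83/4
step 4: merge (DEVZ,H) at d=63/8, Q=-341/8; branch lengths DEVZ→117/16, H→9/16; new cluster DEHVZ
  updated: d(DEHVZ,L)=215/16
step 5: merge (DEHVZ,L) at d=215/16; branch lengths DEHVZ→215/32, L→215/32; new cluster DEHLVZ
final tree: ((((D:17/3,(V:47/4,Z:-19/4):28/3):201/16,E:347/16):117/16,H:9/16):215/32,L:215/32)
total length: 1241/16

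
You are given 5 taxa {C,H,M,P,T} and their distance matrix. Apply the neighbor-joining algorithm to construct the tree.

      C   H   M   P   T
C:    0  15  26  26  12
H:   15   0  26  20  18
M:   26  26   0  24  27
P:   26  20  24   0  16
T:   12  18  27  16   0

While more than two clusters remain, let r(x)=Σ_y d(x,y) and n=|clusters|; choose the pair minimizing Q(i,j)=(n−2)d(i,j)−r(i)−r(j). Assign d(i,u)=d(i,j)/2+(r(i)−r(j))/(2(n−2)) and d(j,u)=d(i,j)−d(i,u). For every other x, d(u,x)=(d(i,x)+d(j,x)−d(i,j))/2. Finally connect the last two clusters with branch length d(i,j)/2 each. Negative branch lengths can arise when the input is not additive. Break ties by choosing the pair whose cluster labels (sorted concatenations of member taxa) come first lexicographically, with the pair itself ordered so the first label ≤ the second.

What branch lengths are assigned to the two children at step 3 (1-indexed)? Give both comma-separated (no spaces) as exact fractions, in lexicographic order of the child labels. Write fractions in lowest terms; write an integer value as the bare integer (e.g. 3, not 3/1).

iteration 1: select M,P (d=24, Q=-117); attach at lengths (89/6, 55/6); label the merged cluster MP
  updated: d(C,MP)=14, d(H,MP)=11, d(MP,T)=19/2
iteration 2: select C,T (d=12, Q=-113/2); attach at lengths (51/8, 45/8); label the merged cluster CT
  updated: d(CT,H)=21/2, d(CT,MP)=23/4
iteration 3: select CT,H (d=21/2, Q=-109/4); attach at lengths (21/8, 63/8); label the merged cluster CHT
  updated: d(CHT,MP)=25/8
iteration 4: select CHT,MP (d=25/8); attach at lengths (25/16, 25/16); label the merged cluster CHMPT
final tree: (((C:51/8,T:45/8):21/8,H:63/8):25/16,(M:89/6,P:55/6):25/16)
total length: 397/8

21/8,63/8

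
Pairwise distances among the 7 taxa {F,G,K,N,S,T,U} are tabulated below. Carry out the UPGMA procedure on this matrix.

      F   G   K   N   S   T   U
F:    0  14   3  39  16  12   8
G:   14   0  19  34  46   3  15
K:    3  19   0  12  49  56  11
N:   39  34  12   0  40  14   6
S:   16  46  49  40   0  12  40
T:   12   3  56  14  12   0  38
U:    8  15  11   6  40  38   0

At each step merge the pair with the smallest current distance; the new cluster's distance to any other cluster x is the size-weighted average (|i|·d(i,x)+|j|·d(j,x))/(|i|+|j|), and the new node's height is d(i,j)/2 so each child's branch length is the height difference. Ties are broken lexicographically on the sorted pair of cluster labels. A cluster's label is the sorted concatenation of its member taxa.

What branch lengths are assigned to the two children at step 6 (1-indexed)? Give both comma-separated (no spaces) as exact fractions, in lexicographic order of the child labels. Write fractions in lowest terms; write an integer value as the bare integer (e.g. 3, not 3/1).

103/24,203/12

1. join F+K (d=3) ⇒ FK; edges |F|=3/2, |K|=3/2
  updated: d(FK,G)=33/2, d(FK,N)=51/2, d(FK,S)=65/2, d(FK,T)=34, d(FK,U)=19/2
2. join G+T (d=3) ⇒ GT; edges |G|=3/2, |T|=3/2
  updated: d(FK,GT)=101/4, d(GT,N)=24, d(GT,S)=29, d(GT,U)=53/2
3. join N+U (d=6) ⇒ NU; edges |N|=3, |U|=3
  updated: d(FK,NU)=35/2, d(GT,NU)=101/4, d(NU,S)=40
4. join FK+NU (d=35/2) ⇒ FKNU; edges |FK|=29/4, |NU|=23/4
  updated: d(FKNU,GT)=101/4, d(FKNU,S)=145/4
5. join FKNU+GT (d=101/4) ⇒ FGKNTU; edges |FKNU|=31/8, |GT|=89/8
  updated: d(FGKNTU,S)=203/6
6. join FGKNTU+S (d=203/6) ⇒ FGKNSTU; edges |FGKNTU|=103/24, |S|=203/12
final tree: ((((F:3/2,K:3/2):29/4,(N:3,U:3):23/4):31/8,(G:3/2,T:3/2):89/8):103/24,S:203/12)
total length: 1469/24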